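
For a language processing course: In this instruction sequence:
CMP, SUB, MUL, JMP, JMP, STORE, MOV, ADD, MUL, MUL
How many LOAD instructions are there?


Scanning instruction sequence for LOAD:
  Position 1: CMP
  Position 2: SUB
  Position 3: MUL
  Position 4: JMP
  Position 5: JMP
  Position 6: STORE
  Position 7: MOV
  Position 8: ADD
  Position 9: MUL
  Position 10: MUL
Matches at positions: []
Total LOAD count: 0

0


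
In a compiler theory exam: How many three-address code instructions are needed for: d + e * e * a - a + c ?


Expression: d + e * e * a - a + c
Generating three-address code (respecting * over +/- precedence):
  Instruction 1: t1 = e * e
  Instruction 2: t2 = t1 * a
  Instruction 3: t3 = d + t2
  Instruction 4: t4 = t3 - a
  Instruction 5: t5 = t4 + c
Total instructions: 5

5


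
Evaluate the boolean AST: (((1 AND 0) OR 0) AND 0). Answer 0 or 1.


Step 1: Evaluate inner node
  1 AND 0 = 0
Step 2: Evaluate next node
  0 OR 0 = 0
Step 3: Evaluate root node
  0 AND 0 = 0

0


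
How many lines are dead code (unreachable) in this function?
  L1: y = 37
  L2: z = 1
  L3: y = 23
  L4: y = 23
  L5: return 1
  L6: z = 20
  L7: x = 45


Analyzing control flow:
  L1: reachable (before return)
  L2: reachable (before return)
  L3: reachable (before return)
  L4: reachable (before return)
  L5: reachable (return statement)
  L6: DEAD (after return at L5)
  L7: DEAD (after return at L5)
Return at L5, total lines = 7
Dead lines: L6 through L7
Count: 2

2


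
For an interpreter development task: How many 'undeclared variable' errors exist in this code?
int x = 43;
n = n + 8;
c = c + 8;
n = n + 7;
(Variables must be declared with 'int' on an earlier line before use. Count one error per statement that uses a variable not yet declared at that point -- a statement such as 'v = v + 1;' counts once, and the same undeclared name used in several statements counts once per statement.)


Scanning code line by line:
  Line 1: declare 'x' -> declared = ['x']
  Line 2: use 'n' -> ERROR (undeclared)
  Line 3: use 'c' -> ERROR (undeclared)
  Line 4: use 'n' -> ERROR (undeclared)
Total undeclared variable errors: 3

3


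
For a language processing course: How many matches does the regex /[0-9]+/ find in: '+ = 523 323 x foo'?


Pattern: /[0-9]+/ (int literals)
Input: '+ = 523 323 x foo'
Scanning for matches:
  Match 1: '523'
  Match 2: '323'
Total matches: 2

2


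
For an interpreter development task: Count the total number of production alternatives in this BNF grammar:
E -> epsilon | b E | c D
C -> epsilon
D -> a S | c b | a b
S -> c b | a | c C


Counting alternatives per rule:
  E: 3 alternative(s)
  C: 1 alternative(s)
  D: 3 alternative(s)
  S: 3 alternative(s)
Sum: 3 + 1 + 3 + 3 = 10

10


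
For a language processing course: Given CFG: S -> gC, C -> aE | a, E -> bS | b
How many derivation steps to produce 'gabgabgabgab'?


Grammar: S -> gC, C -> aE | a, E -> bS | b
Deriving 'gabgabgabgab':
Step 1: S -> gC => gC
Step 2: C -> aE => gaE
Step 3: E -> bS => gabS
Step 4: S -> gC => gabgC
Step 5: C -> aE => gabgaE
Step 6: E -> bS => gabgabS
Step 7: S -> gC => gabgabgC
Step 8: C -> aE => gabgabgaE
Step 9: E -> bS => gabgabgabS
Step 10: S -> gC => gabgabgabgC
Step 11: C -> aE => gabgabgabgaE
Step 12: E -> b => gabgabgabgab
Total derivation steps: 12

12


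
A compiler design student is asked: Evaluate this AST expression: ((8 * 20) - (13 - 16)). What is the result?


Expression: ((8 * 20) - (13 - 16))
Evaluating step by step:
  8 * 20 = 160
  13 - 16 = -3
  160 - -3 = 163
Result: 163

163


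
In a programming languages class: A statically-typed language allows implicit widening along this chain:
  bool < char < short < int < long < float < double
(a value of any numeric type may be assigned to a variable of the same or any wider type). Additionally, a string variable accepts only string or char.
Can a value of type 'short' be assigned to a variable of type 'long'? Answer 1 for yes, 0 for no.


Target variable type: long
Source value type: short
Numeric ranks: short=2, long=4
Widening allowed iff rank(source) <= rank(target): 2 <= 4? Yes
Result: 1

1


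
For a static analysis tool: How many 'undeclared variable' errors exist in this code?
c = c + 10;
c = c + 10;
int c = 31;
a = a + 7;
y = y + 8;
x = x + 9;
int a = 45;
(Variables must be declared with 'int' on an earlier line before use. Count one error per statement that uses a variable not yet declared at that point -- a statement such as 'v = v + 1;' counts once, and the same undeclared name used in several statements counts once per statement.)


Scanning code line by line:
  Line 1: use 'c' -> ERROR (undeclared)
  Line 2: use 'c' -> ERROR (undeclared)
  Line 3: declare 'c' -> declared = ['c']
  Line 4: use 'a' -> ERROR (undeclared)
  Line 5: use 'y' -> ERROR (undeclared)
  Line 6: use 'x' -> ERROR (undeclared)
  Line 7: declare 'a' -> declared = ['a', 'c']
Total undeclared variable errors: 5

5


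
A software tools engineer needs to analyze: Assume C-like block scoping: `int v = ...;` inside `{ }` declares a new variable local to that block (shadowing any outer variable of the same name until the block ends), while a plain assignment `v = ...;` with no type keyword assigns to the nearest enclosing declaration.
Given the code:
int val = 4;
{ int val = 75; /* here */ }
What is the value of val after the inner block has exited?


Analyzing scoping rules:
Outer scope: declares val = 4
Inner block: 'int val = 75;' declares a NEW val that shadows the outer one
When the block exits the inner val goes out of scope; the outer val was never modified -> 4
Result: 4

4


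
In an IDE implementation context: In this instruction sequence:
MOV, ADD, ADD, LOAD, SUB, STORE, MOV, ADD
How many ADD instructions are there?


Scanning instruction sequence for ADD:
  Position 1: MOV
  Position 2: ADD <- MATCH
  Position 3: ADD <- MATCH
  Position 4: LOAD
  Position 5: SUB
  Position 6: STORE
  Position 7: MOV
  Position 8: ADD <- MATCH
Matches at positions: [2, 3, 8]
Total ADD count: 3

3


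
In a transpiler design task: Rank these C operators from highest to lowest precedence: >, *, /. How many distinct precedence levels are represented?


Looking up precedence for each operator:
  > -> precedence 4
  * -> precedence 6
  / -> precedence 6
Sorted highest to lowest: *, /, >
Distinct precedence values: [6, 4]
Number of distinct levels: 2

2


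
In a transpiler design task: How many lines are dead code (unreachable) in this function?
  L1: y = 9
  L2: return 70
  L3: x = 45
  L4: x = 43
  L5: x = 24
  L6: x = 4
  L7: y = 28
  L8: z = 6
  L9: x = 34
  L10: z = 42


Analyzing control flow:
  L1: reachable (before return)
  L2: reachable (return statement)
  L3: DEAD (after return at L2)
  L4: DEAD (after return at L2)
  L5: DEAD (after return at L2)
  L6: DEAD (after return at L2)
  L7: DEAD (after return at L2)
  L8: DEAD (after return at L2)
  L9: DEAD (after return at L2)
  L10: DEAD (after return at L2)
Return at L2, total lines = 10
Dead lines: L3 through L10
Count: 8

8


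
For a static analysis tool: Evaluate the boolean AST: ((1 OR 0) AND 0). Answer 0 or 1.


Step 1: Evaluate inner node
  1 OR 0 = 1
Step 2: Evaluate root node
  1 AND 0 = 0

0


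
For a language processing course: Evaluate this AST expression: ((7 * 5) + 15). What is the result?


Expression: ((7 * 5) + 15)
Evaluating step by step:
  7 * 5 = 35
  35 + 15 = 50
Result: 50

50


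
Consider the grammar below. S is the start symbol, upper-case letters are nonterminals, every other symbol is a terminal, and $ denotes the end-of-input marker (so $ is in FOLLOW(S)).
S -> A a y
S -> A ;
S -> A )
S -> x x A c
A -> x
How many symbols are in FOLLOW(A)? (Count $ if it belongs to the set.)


S is the start symbol and does not occur in any rule body, so FOLLOW(S) = {$}.
Examining every occurrence of A in a rule body:
  S -> A a y : A is followed by terminal 'a' -> add 'a'
  S -> A ; : A is followed by terminal ';' -> add ';'
  S -> A ) : A is followed by terminal ')' -> add ')'
  S -> x x A c : A is followed by terminal 'c' -> add 'c'
  A -> x : A does not occur in the body -> contributes nothing
FOLLOW(A) = {), ;, a, c}
Count: 4

4


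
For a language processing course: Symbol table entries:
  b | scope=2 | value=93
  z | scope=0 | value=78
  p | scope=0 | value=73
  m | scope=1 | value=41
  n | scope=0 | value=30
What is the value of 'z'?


Searching symbol table for 'z':
  b | scope=2 | value=93
  z | scope=0 | value=78 <- MATCH
  p | scope=0 | value=73
  m | scope=1 | value=41
  n | scope=0 | value=30
Found 'z' at scope 0 with value 78

78


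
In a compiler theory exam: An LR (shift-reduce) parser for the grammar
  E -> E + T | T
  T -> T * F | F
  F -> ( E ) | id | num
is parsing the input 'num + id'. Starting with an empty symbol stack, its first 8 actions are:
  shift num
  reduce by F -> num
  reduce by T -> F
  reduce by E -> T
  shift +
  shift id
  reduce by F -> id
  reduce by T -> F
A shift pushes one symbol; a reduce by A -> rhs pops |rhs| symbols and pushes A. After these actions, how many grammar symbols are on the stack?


Tracking the symbol stack through each action:
  Action 1: shift 'num' : push -> stack = [num] (size 1)
  Action 2: reduce by F -> num : pop 1, push F -> stack = [F] (size 1)
  Action 3: reduce by T -> F : pop 1, push T -> stack = [T] (size 1)
  Action 4: reduce by E -> T : pop 1, push E -> stack = [E] (size 1)
  Action 5: shift '+' : push -> stack = [E, +] (size 2)
  Action 6: shift 'id' : push -> stack = [E, +, id] (size 3)
  Action 7: reduce by F -> id : pop 1, push F -> stack = [E, +, F] (size 3)
  Action 8: reduce by T -> F : pop 1, push T -> stack = [E, +, T] (size 3)
Final stack size: 3

3


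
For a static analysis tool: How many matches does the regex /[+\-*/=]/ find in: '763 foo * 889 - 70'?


Pattern: /[+\-*/=]/ (operators)
Input: '763 foo * 889 - 70'
Scanning for matches:
  Match 1: '*'
  Match 2: '-'
Total matches: 2

2


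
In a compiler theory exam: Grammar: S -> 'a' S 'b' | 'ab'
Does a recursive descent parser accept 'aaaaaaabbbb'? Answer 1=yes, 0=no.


Grammar accepts strings of the form a^n b^n (n >= 1)
Word: 'aaaaaaabbbb'
Counting: 7 a's and 4 b's
Check: 7 == 4? No
Mismatch: a-count != b-count
Rejected

0


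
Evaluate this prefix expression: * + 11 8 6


Parsing prefix expression: * + 11 8 6
Step 1: Innermost operation '+ 11 8'
  11 + 8 = 19
Step 2: Outer operation '* [19] 6'
  19 * 6 = 114

114


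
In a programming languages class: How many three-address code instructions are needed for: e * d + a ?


Expression: e * d + a
Generating three-address code (respecting * over +/- precedence):
  Instruction 1: t1 = e * d
  Instruction 2: t2 = t1 + a
Total instructions: 2

2


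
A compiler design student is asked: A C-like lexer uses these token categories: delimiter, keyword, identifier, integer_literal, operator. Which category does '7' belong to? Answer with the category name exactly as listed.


Token: '7'
Checking categories:
  identifier: no
  integer_literal: YES
  operator: no
  keyword: no
  delimiter: no
Category: integer_literal

integer_literal


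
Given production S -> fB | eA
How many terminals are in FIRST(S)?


Production: S -> fB | eA
Examining each alternative for leading terminals:
  S -> fB : first terminal = 'f'
  S -> eA : first terminal = 'e'
FIRST(S) = {e, f}
Count: 2

2


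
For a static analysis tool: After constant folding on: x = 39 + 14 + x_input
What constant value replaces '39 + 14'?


Identifying constant sub-expression:
  Original: x = 39 + 14 + x_input
  39 and 14 are both compile-time constants
  Evaluating: 39 + 14 = 53
  After folding: x = 53 + x_input

53


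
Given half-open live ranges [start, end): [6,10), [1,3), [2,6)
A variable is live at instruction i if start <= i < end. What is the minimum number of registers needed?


Live ranges:
  Var0: [6, 10)
  Var1: [1, 3)
  Var2: [2, 6)
Sweep-line events (position, delta, active):
  pos=1 start -> active=1
  pos=2 start -> active=2
  pos=3 end -> active=1
  pos=6 end -> active=0
  pos=6 start -> active=1
  pos=10 end -> active=0
Maximum simultaneous active: 2
Minimum registers needed: 2

2


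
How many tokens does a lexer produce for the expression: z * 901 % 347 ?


Scanning 'z * 901 % 347'
Token 1: 'z' -> identifier
Token 2: '*' -> operator
Token 3: '901' -> integer_literal
Token 4: '%' -> operator
Token 5: '347' -> integer_literal
Total tokens: 5

5


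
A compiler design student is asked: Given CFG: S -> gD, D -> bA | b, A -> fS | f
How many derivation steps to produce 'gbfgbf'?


Grammar: S -> gD, D -> bA | b, A -> fS | f
Deriving 'gbfgbf':
Step 1: S -> gD => gD
Step 2: D -> bA => gbA
Step 3: A -> fS => gbfS
Step 4: S -> gD => gbfgD
Step 5: D -> bA => gbfgbA
Step 6: A -> f => gbfgbf
Total derivation steps: 6

6


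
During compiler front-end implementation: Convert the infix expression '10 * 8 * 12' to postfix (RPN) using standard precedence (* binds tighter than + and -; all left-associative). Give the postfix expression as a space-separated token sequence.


Applying the shunting-yard algorithm:
  Operand 10 -> output
  Push '*' onto operator stack -> op-stack: [*]
  Operand 8 -> output
  See '*' (prec 2); top '*' (prec 2) >= it -> pop '*' to output
  Push '*' onto operator stack -> op-stack: [*]
  Operand 12 -> output
  End of input: pop '*' to output
Postfix result: 10 8 * 12 *

10 8 * 12 *


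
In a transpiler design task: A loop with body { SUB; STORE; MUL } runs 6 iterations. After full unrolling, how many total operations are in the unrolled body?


Loop body operations: SUB, STORE, MUL (3 ops per iteration)
Unrolling 6 iterations:
  Iteration 1: SUB, STORE, MUL (3 ops)
  Iteration 2: SUB, STORE, MUL (3 ops)
  Iteration 3: SUB, STORE, MUL (3 ops)
  Iteration 4: SUB, STORE, MUL (3 ops)
  Iteration 5: SUB, STORE, MUL (3 ops)
  Iteration 6: SUB, STORE, MUL (3 ops)
Total: 6 iterations * 3 ops/iter = 18 operations

18


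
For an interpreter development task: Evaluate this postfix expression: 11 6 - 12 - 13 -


Processing tokens left to right:
Push 11, Push 6
Pop 11 and 6, compute 11 - 6 = 5, push 5
Push 12
Pop 5 and 12, compute 5 - 12 = -7, push -7
Push 13
Pop -7 and 13, compute -7 - 13 = -20, push -20
Stack result: -20

-20


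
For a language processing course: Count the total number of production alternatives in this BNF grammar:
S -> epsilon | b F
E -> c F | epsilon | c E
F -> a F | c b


Counting alternatives per rule:
  S: 2 alternative(s)
  E: 3 alternative(s)
  F: 2 alternative(s)
Sum: 2 + 3 + 2 = 7

7


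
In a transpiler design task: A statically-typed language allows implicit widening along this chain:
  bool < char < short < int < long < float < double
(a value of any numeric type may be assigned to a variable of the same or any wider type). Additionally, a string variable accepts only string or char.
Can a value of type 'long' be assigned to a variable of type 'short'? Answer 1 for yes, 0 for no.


Target variable type: short
Source value type: long
Numeric ranks: long=4, short=2
Widening allowed iff rank(source) <= rank(target): 4 <= 2? No
Result: 0

0


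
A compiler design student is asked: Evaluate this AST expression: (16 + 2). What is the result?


Expression: (16 + 2)
Evaluating step by step:
  16 + 2 = 18
Result: 18

18


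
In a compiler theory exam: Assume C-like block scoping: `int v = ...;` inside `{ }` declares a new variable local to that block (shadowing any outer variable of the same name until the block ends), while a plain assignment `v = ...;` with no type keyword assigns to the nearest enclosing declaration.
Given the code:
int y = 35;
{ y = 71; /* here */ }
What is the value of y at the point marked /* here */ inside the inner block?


Analyzing scoping rules:
Outer scope: declares y = 35
Inner block: 'y = 71;' has no type keyword, so it is an assignment to the outer y (no shadowing)
Inside the block, after the assignment -> 71
Result: 71

71


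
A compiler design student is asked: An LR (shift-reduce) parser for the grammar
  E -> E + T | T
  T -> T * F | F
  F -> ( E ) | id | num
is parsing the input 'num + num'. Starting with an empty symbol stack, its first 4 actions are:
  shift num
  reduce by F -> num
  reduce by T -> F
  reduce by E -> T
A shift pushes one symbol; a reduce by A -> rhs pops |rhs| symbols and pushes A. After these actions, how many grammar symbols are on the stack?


Tracking the symbol stack through each action:
  Action 1: shift 'num' : push -> stack = [num] (size 1)
  Action 2: reduce by F -> num : pop 1, push F -> stack = [F] (size 1)
  Action 3: reduce by T -> F : pop 1, push T -> stack = [T] (size 1)
  Action 4: reduce by E -> T : pop 1, push E -> stack = [E] (size 1)
Final stack size: 1

1


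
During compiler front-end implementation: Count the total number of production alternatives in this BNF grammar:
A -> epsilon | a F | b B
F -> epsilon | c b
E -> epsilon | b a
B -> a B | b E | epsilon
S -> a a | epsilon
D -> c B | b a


Counting alternatives per rule:
  A: 3 alternative(s)
  F: 2 alternative(s)
  E: 2 alternative(s)
  B: 3 alternative(s)
  S: 2 alternative(s)
  D: 2 alternative(s)
Sum: 3 + 2 + 2 + 3 + 2 + 2 = 14

14


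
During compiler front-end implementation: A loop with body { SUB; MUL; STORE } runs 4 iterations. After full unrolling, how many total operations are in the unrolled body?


Loop body operations: SUB, MUL, STORE (3 ops per iteration)
Unrolling 4 iterations:
  Iteration 1: SUB, MUL, STORE (3 ops)
  Iteration 2: SUB, MUL, STORE (3 ops)
  Iteration 3: SUB, MUL, STORE (3 ops)
  Iteration 4: SUB, MUL, STORE (3 ops)
Total: 4 iterations * 3 ops/iter = 12 operations

12


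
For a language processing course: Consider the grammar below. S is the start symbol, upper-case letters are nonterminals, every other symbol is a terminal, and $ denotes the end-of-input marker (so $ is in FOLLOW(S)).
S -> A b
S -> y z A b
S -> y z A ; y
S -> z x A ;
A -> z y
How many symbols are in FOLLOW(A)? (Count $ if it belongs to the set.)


S is the start symbol and does not occur in any rule body, so FOLLOW(S) = {$}.
Examining every occurrence of A in a rule body:
  S -> A b : A is followed by terminal 'b' -> add 'b'
  S -> y z A b : A is followed by terminal 'b' -> add 'b' (already in the set)
  S -> y z A ; y : A is followed by terminal ';' -> add ';'
  S -> z x A ; : A is followed by terminal ';' -> add ';' (already in the set)
  A -> z y : A does not occur in the body -> contributes nothing
FOLLOW(A) = {;, b}
Count: 2

2


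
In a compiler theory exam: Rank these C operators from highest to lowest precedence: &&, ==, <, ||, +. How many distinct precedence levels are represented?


Looking up precedence for each operator:
  && -> precedence 2
  == -> precedence 3
  < -> precedence 4
  || -> precedence 1
  + -> precedence 5
Sorted highest to lowest: +, <, ==, &&, ||
Distinct precedence values: [5, 4, 3, 2, 1]
Number of distinct levels: 5

5


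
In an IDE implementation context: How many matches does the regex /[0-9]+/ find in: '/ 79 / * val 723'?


Pattern: /[0-9]+/ (int literals)
Input: '/ 79 / * val 723'
Scanning for matches:
  Match 1: '79'
  Match 2: '723'
Total matches: 2

2


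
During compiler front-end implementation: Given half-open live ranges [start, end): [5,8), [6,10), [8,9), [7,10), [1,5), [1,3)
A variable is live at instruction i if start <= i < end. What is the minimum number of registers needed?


Live ranges:
  Var0: [5, 8)
  Var1: [6, 10)
  Var2: [8, 9)
  Var3: [7, 10)
  Var4: [1, 5)
  Var5: [1, 3)
Sweep-line events (position, delta, active):
  pos=1 start -> active=1
  pos=1 start -> active=2
  pos=3 end -> active=1
  pos=5 end -> active=0
  pos=5 start -> active=1
  pos=6 start -> active=2
  pos=7 start -> active=3
  pos=8 end -> active=2
  pos=8 start -> active=3
  pos=9 end -> active=2
  pos=10 end -> active=1
  pos=10 end -> active=0
Maximum simultaneous active: 3
Minimum registers needed: 3

3


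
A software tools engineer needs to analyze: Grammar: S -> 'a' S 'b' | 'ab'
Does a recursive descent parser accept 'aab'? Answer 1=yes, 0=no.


Grammar accepts strings of the form a^n b^n (n >= 1)
Word: 'aab'
Counting: 2 a's and 1 b's
Check: 2 == 1? No
Mismatch: a-count != b-count
Rejected

0


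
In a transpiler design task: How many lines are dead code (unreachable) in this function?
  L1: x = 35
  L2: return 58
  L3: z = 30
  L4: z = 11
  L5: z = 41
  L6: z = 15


Analyzing control flow:
  L1: reachable (before return)
  L2: reachable (return statement)
  L3: DEAD (after return at L2)
  L4: DEAD (after return at L2)
  L5: DEAD (after return at L2)
  L6: DEAD (after return at L2)
Return at L2, total lines = 6
Dead lines: L3 through L6
Count: 4

4


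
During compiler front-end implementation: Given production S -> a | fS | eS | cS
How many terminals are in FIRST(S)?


Production: S -> a | fS | eS | cS
Examining each alternative for leading terminals:
  S -> a : first terminal = 'a'
  S -> fS : first terminal = 'f'
  S -> eS : first terminal = 'e'
  S -> cS : first terminal = 'c'
FIRST(S) = {a, c, e, f}
Count: 4

4


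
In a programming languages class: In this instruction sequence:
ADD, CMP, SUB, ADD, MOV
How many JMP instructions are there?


Scanning instruction sequence for JMP:
  Position 1: ADD
  Position 2: CMP
  Position 3: SUB
  Position 4: ADD
  Position 5: MOV
Matches at positions: []
Total JMP count: 0

0


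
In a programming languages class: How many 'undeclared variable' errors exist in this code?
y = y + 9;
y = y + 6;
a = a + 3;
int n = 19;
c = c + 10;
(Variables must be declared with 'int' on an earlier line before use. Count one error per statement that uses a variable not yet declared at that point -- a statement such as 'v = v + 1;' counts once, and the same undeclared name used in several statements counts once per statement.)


Scanning code line by line:
  Line 1: use 'y' -> ERROR (undeclared)
  Line 2: use 'y' -> ERROR (undeclared)
  Line 3: use 'a' -> ERROR (undeclared)
  Line 4: declare 'n' -> declared = ['n']
  Line 5: use 'c' -> ERROR (undeclared)
Total undeclared variable errors: 4

4


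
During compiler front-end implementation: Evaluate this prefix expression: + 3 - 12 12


Parsing prefix expression: + 3 - 12 12
Step 1: Innermost operation '- 12 12'
  12 - 12 = 0
Step 2: Outer operation '+ 3 [0]'
  3 + 0 = 3

3


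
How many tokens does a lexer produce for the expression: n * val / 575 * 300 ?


Scanning 'n * val / 575 * 300'
Token 1: 'n' -> identifier
Token 2: '*' -> operator
Token 3: 'val' -> identifier
Token 4: '/' -> operator
Token 5: '575' -> integer_literal
Token 6: '*' -> operator
Token 7: '300' -> integer_literal
Total tokens: 7

7


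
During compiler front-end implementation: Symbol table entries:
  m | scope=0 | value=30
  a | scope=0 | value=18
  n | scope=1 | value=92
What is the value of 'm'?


Searching symbol table for 'm':
  m | scope=0 | value=30 <- MATCH
  a | scope=0 | value=18
  n | scope=1 | value=92
Found 'm' at scope 0 with value 30

30


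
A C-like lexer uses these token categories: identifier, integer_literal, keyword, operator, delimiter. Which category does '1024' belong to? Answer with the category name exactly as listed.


Token: '1024'
Checking categories:
  identifier: no
  integer_literal: YES
  operator: no
  keyword: no
  delimiter: no
Category: integer_literal

integer_literal


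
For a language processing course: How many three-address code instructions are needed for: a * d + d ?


Expression: a * d + d
Generating three-address code (respecting * over +/- precedence):
  Instruction 1: t1 = a * d
  Instruction 2: t2 = t1 + d
Total instructions: 2

2


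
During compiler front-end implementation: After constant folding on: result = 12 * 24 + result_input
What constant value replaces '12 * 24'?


Identifying constant sub-expression:
  Original: result = 12 * 24 + result_input
  12 and 24 are both compile-time constants
  Evaluating: 12 * 24 = 288
  After folding: result = 288 + result_input

288


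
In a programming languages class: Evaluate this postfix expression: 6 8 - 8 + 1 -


Processing tokens left to right:
Push 6, Push 8
Pop 6 and 8, compute 6 - 8 = -2, push -2
Push 8
Pop -2 and 8, compute -2 + 8 = 6, push 6
Push 1
Pop 6 and 1, compute 6 - 1 = 5, push 5
Stack result: 5

5


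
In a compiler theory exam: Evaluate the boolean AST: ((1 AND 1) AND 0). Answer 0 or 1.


Step 1: Evaluate inner node
  1 AND 1 = 1
Step 2: Evaluate root node
  1 AND 0 = 0

0


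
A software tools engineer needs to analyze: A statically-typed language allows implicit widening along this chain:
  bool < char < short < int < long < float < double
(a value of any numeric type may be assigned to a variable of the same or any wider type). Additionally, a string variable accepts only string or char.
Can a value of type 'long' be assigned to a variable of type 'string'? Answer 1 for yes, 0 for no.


Target variable type: string
Source value type: long
Rule: string accepts only {string, char}
  source 'long' in {string, char}? No
Result: 0

0


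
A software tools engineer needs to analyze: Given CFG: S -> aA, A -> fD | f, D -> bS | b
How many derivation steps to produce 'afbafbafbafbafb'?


Grammar: S -> aA, A -> fD | f, D -> bS | b
Deriving 'afbafbafbafbafb':
Step 1: S -> aA => aA
Step 2: A -> fD => afD
Step 3: D -> bS => afbS
Step 4: S -> aA => afbaA
Step 5: A -> fD => afbafD
Step 6: D -> bS => afbafbS
Step 7: S -> aA => afbafbaA
Step 8: A -> fD => afbafbafD
Step 9: D -> bS => afbafbafbS
Step 10: S -> aA => afbafbafbaA
Step 11: A -> fD => afbafbafbafD
Step 12: D -> bS => afbafbafbafbS
Step 13: S -> aA => afbafbafbafbaA
Step 14: A -> fD => afbafbafbafbafD
Step 15: D -> b => afbafbafbafbafb
Total derivation steps: 15

15


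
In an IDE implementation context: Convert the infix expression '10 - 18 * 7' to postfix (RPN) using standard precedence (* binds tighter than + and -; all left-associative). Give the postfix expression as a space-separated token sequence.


Applying the shunting-yard algorithm:
  Operand 10 -> output
  Push '-' onto operator stack -> op-stack: [-]
  Operand 18 -> output
  Push '*' onto operator stack -> op-stack: [-, *]
  Operand 7 -> output
  End of input: pop '*' to output
  End of input: pop '-' to output
Postfix result: 10 18 7 * -

10 18 7 * -


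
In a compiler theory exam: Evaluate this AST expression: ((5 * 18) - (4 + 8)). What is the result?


Expression: ((5 * 18) - (4 + 8))
Evaluating step by step:
  5 * 18 = 90
  4 + 8 = 12
  90 - 12 = 78
Result: 78

78


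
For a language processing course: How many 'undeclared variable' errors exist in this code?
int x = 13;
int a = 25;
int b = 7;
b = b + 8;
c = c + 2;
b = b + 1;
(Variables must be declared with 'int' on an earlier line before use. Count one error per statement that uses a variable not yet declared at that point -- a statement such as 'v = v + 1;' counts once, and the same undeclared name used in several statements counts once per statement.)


Scanning code line by line:
  Line 1: declare 'x' -> declared = ['x']
  Line 2: declare 'a' -> declared = ['a', 'x']
  Line 3: declare 'b' -> declared = ['a', 'b', 'x']
  Line 4: use 'b' -> OK (declared)
  Line 5: use 'c' -> ERROR (undeclared)
  Line 6: use 'b' -> OK (declared)
Total undeclared variable errors: 1

1


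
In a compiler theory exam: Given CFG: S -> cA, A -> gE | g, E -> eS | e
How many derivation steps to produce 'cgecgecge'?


Grammar: S -> cA, A -> gE | g, E -> eS | e
Deriving 'cgecgecge':
Step 1: S -> cA => cA
Step 2: A -> gE => cgE
Step 3: E -> eS => cgeS
Step 4: S -> cA => cgecA
Step 5: A -> gE => cgecgE
Step 6: E -> eS => cgecgeS
Step 7: S -> cA => cgecgecA
Step 8: A -> gE => cgecgecgE
Step 9: E -> e => cgecgecge
Total derivation steps: 9

9


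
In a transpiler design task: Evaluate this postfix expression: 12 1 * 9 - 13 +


Processing tokens left to right:
Push 12, Push 1
Pop 12 and 1, compute 12 * 1 = 12, push 12
Push 9
Pop 12 and 9, compute 12 - 9 = 3, push 3
Push 13
Pop 3 and 13, compute 3 + 13 = 16, push 16
Stack result: 16

16


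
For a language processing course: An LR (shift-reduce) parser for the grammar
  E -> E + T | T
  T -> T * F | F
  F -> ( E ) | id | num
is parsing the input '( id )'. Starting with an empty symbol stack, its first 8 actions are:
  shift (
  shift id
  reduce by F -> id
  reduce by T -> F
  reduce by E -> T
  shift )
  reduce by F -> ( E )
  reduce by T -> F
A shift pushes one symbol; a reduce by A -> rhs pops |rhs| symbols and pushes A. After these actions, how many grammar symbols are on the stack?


Tracking the symbol stack through each action:
  Action 1: shift '(' : push -> stack = [(] (size 1)
  Action 2: shift 'id' : push -> stack = [(, id] (size 2)
  Action 3: reduce by F -> id : pop 1, push F -> stack = [(, F] (size 2)
  Action 4: reduce by T -> F : pop 1, push T -> stack = [(, T] (size 2)
  Action 5: reduce by E -> T : pop 1, push E -> stack = [(, E] (size 2)
  Action 6: shift ')' : push -> stack = [(, E, )] (size 3)
  Action 7: reduce by F -> ( E ) : pop 3, push F -> stack = [F] (size 1)
  Action 8: reduce by T -> F : pop 1, push T -> stack = [T] (size 1)
Final stack size: 1

1


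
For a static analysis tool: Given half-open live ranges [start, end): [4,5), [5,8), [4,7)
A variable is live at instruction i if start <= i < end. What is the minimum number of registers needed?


Live ranges:
  Var0: [4, 5)
  Var1: [5, 8)
  Var2: [4, 7)
Sweep-line events (position, delta, active):
  pos=4 start -> active=1
  pos=4 start -> active=2
  pos=5 end -> active=1
  pos=5 start -> active=2
  pos=7 end -> active=1
  pos=8 end -> active=0
Maximum simultaneous active: 2
Minimum registers needed: 2

2


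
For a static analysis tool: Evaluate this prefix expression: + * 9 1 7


Parsing prefix expression: + * 9 1 7
Step 1: Innermost operation '* 9 1'
  9 * 1 = 9
Step 2: Outer operation '+ [9] 7'
  9 + 7 = 16

16


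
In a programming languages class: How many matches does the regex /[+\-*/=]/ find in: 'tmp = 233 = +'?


Pattern: /[+\-*/=]/ (operators)
Input: 'tmp = 233 = +'
Scanning for matches:
  Match 1: '='
  Match 2: '='
  Match 3: '+'
Total matches: 3

3


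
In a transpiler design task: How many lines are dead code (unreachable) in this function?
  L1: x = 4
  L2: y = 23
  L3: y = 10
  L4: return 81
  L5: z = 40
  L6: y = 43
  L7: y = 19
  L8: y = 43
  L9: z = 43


Analyzing control flow:
  L1: reachable (before return)
  L2: reachable (before return)
  L3: reachable (before return)
  L4: reachable (return statement)
  L5: DEAD (after return at L4)
  L6: DEAD (after return at L4)
  L7: DEAD (after return at L4)
  L8: DEAD (after return at L4)
  L9: DEAD (after return at L4)
Return at L4, total lines = 9
Dead lines: L5 through L9
Count: 5

5


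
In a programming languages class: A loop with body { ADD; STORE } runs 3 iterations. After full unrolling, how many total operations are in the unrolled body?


Loop body operations: ADD, STORE (2 ops per iteration)
Unrolling 3 iterations:
  Iteration 1: ADD, STORE (2 ops)
  Iteration 2: ADD, STORE (2 ops)
  Iteration 3: ADD, STORE (2 ops)
Total: 3 iterations * 2 ops/iter = 6 operations

6


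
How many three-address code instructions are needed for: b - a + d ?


Expression: b - a + d
Generating three-address code (respecting * over +/- precedence):
  Instruction 1: t1 = b - a
  Instruction 2: t2 = t1 + d
Total instructions: 2

2


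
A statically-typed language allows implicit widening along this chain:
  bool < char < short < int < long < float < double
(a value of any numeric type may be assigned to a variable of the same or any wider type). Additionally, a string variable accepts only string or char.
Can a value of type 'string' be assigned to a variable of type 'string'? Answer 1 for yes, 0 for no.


Target variable type: string
Source value type: string
Rule: string accepts only {string, char}
  source 'string' in {string, char}? Yes
Result: 1

1


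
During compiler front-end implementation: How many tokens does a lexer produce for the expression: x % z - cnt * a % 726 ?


Scanning 'x % z - cnt * a % 726'
Token 1: 'x' -> identifier
Token 2: '%' -> operator
Token 3: 'z' -> identifier
Token 4: '-' -> operator
Token 5: 'cnt' -> identifier
Token 6: '*' -> operator
Token 7: 'a' -> identifier
Token 8: '%' -> operator
Token 9: '726' -> integer_literal
Total tokens: 9

9


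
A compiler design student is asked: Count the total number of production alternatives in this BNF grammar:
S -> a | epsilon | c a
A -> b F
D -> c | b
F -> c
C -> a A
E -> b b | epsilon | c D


Counting alternatives per rule:
  S: 3 alternative(s)
  A: 1 alternative(s)
  D: 2 alternative(s)
  F: 1 alternative(s)
  C: 1 alternative(s)
  E: 3 alternative(s)
Sum: 3 + 1 + 2 + 1 + 1 + 3 = 11

11


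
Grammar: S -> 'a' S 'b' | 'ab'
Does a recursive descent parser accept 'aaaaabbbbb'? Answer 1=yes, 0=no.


Grammar accepts strings of the form a^n b^n (n >= 1)
Word: 'aaaaabbbbb'
Counting: 5 a's and 5 b's
Check: 5 == 5? Yes
Derivation (S -> aSb applied 4 time(s), then S -> ab): S => aSb => aaSbb => aaaSbbb => aaaaSbbbb => aaaaabbbbb
Accepted

1


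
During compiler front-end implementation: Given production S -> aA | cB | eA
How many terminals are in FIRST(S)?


Production: S -> aA | cB | eA
Examining each alternative for leading terminals:
  S -> aA : first terminal = 'a'
  S -> cB : first terminal = 'c'
  S -> eA : first terminal = 'e'
FIRST(S) = {a, c, e}
Count: 3

3


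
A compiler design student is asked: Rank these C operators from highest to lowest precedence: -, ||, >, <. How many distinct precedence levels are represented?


Looking up precedence for each operator:
  - -> precedence 5
  || -> precedence 1
  > -> precedence 4
  < -> precedence 4
Sorted highest to lowest: -, >, <, ||
Distinct precedence values: [5, 4, 1]
Number of distinct levels: 3

3


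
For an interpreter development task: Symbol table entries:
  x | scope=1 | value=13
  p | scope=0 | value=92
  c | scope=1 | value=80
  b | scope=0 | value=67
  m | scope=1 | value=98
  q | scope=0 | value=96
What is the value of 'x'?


Searching symbol table for 'x':
  x | scope=1 | value=13 <- MATCH
  p | scope=0 | value=92
  c | scope=1 | value=80
  b | scope=0 | value=67
  m | scope=1 | value=98
  q | scope=0 | value=96
Found 'x' at scope 1 with value 13

13


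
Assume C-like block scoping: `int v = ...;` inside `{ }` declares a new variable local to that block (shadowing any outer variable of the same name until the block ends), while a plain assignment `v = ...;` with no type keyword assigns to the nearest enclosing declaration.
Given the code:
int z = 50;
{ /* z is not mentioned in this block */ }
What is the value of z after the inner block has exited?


Analyzing scoping rules:
Outer scope: declares z = 50
Inner block: z is neither redeclared nor assigned -> unchanged
After the block -> 50
Result: 50

50


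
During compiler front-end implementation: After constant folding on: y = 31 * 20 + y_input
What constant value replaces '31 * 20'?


Identifying constant sub-expression:
  Original: y = 31 * 20 + y_input
  31 and 20 are both compile-time constants
  Evaluating: 31 * 20 = 620
  After folding: y = 620 + y_input

620


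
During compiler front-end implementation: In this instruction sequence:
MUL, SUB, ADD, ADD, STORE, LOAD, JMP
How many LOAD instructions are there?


Scanning instruction sequence for LOAD:
  Position 1: MUL
  Position 2: SUB
  Position 3: ADD
  Position 4: ADD
  Position 5: STORE
  Position 6: LOAD <- MATCH
  Position 7: JMP
Matches at positions: [6]
Total LOAD count: 1

1


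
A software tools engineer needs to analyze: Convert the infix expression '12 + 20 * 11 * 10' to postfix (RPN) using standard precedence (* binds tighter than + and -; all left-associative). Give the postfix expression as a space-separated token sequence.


Applying the shunting-yard algorithm:
  Operand 12 -> output
  Push '+' onto operator stack -> op-stack: [+]
  Operand 20 -> output
  Push '*' onto operator stack -> op-stack: [+, *]
  Operand 11 -> output
  See '*' (prec 2); top '*' (prec 2) >= it -> pop '*' to output
  Push '*' onto operator stack -> op-stack: [+, *]
  Operand 10 -> output
  End of input: pop '*' to output
  End of input: pop '+' to output
Postfix result: 12 20 11 * 10 * +

12 20 11 * 10 * +


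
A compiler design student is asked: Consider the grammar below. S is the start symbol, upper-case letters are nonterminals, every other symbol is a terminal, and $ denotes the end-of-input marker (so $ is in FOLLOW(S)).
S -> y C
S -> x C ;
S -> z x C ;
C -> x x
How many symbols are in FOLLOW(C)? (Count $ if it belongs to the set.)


S is the start symbol and does not occur in any rule body, so FOLLOW(S) = {$}.
Examining every occurrence of C in a rule body:
  S -> y C : C is at the right end -> add FOLLOW(S) = {$}
  S -> x C ; : C is followed by terminal ';' -> add ';'
  S -> z x C ; : C is followed by terminal ';' -> add ';' (already in the set)
  C -> x x : C does not occur in the body -> contributes nothing
FOLLOW(C) = {;, $}
Count: 2

2


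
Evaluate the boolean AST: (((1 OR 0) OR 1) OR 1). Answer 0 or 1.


Step 1: Evaluate inner node
  1 OR 0 = 1
Step 2: Evaluate next node
  1 OR 1 = 1
Step 3: Evaluate root node
  1 OR 1 = 1

1


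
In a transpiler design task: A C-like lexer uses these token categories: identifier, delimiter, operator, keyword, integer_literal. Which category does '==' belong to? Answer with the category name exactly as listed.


Token: '=='
Checking categories:
  identifier: no
  integer_literal: no
  operator: YES
  keyword: no
  delimiter: no
Category: operator

operator


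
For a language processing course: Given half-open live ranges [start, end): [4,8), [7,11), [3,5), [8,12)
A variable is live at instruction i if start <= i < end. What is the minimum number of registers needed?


Live ranges:
  Var0: [4, 8)
  Var1: [7, 11)
  Var2: [3, 5)
  Var3: [8, 12)
Sweep-line events (position, delta, active):
  pos=3 start -> active=1
  pos=4 start -> active=2
  pos=5 end -> active=1
  pos=7 start -> active=2
  pos=8 end -> active=1
  pos=8 start -> active=2
  pos=11 end -> active=1
  pos=12 end -> active=0
Maximum simultaneous active: 2
Minimum registers needed: 2

2


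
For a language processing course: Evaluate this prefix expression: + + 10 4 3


Parsing prefix expression: + + 10 4 3
Step 1: Innermost operation '+ 10 4'
  10 + 4 = 14
Step 2: Outer operation '+ [14] 3'
  14 + 3 = 17

17


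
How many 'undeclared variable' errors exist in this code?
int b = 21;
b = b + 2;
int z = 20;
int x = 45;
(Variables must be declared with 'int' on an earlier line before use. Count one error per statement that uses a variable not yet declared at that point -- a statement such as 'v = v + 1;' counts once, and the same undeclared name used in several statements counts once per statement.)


Scanning code line by line:
  Line 1: declare 'b' -> declared = ['b']
  Line 2: use 'b' -> OK (declared)
  Line 3: declare 'z' -> declared = ['b', 'z']
  Line 4: declare 'x' -> declared = ['b', 'x', 'z']
Total undeclared variable errors: 0

0


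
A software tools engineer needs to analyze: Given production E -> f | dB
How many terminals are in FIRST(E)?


Production: E -> f | dB
Examining each alternative for leading terminals:
  E -> f : first terminal = 'f'
  E -> dB : first terminal = 'd'
FIRST(E) = {d, f}
Count: 2

2


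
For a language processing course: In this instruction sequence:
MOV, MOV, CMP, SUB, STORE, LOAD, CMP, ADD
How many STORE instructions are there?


Scanning instruction sequence for STORE:
  Position 1: MOV
  Position 2: MOV
  Position 3: CMP
  Position 4: SUB
  Position 5: STORE <- MATCH
  Position 6: LOAD
  Position 7: CMP
  Position 8: ADD
Matches at positions: [5]
Total STORE count: 1

1


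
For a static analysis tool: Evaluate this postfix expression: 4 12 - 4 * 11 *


Processing tokens left to right:
Push 4, Push 12
Pop 4 and 12, compute 4 - 12 = -8, push -8
Push 4
Pop -8 and 4, compute -8 * 4 = -32, push -32
Push 11
Pop -32 and 11, compute -32 * 11 = -352, push -352
Stack result: -352

-352
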